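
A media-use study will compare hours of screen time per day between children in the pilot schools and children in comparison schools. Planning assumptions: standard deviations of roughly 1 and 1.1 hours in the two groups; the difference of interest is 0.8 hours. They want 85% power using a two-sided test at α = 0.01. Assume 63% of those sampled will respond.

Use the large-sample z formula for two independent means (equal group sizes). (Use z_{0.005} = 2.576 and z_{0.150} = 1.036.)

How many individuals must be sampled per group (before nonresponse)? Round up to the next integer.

n = 72 per group

n = (z_{α/2} + z_β)² · (σ₁² + σ₂²) / δ²
  = (2.576 + 1.036)² · (1² + 1.1² = 2.21) / 0.8²
  = 13.0465 · 2.21 / 0.64
  = 45.05
Adjust for 63% response: 45.05 / 0.63 = 71.51.
Round up → n = 72 per group.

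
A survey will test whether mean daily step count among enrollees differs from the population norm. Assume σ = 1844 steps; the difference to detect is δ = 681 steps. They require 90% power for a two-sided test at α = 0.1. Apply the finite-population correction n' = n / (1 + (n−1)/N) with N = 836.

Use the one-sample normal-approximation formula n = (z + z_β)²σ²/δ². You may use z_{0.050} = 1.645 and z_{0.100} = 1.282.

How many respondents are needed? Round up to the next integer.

n = 59

n = (z_{α/2} + z_β)² · σ² / δ²
  = (1.645 + 1.282)² · 1844² / 681²
  = 8.5673 · 3400336 / 463761
  = 62.82
Finite-population correction (N = 836): 62.82 / (1 + (62.82 − 1)/836) = 58.49.
Round up → n = 59.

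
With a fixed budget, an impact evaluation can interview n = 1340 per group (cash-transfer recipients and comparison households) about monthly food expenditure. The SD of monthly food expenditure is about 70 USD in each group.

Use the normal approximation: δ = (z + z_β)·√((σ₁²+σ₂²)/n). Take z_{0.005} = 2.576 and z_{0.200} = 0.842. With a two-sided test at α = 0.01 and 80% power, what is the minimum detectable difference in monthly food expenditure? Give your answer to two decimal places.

Minimum detectable difference ≈ 9.24 USD

δ = (z_{α/2} + z_β) · √((σ₁²+σ₂²)/n)
  = (2.576 + 0.842) · √(9800/1340)
  = 3.418 · √7.3134
  = 3.418 · 2.7043
  = 9.2434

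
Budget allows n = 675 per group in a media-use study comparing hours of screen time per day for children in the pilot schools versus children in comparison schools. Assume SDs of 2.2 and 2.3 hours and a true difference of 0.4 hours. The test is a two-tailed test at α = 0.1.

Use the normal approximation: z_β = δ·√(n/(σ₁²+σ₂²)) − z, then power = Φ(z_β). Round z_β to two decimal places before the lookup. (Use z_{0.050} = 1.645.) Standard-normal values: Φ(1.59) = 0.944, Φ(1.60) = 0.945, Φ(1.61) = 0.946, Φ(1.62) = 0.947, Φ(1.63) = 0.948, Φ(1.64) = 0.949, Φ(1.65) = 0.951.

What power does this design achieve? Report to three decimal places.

Power ≈ 0.947

z_β = δ·√(n/(σ₁²+σ₂²)) − z_{α/2}
    = 0.4 · √(675/10.13) − 1.645
    = 0.4 · 8.16295 − 1.645
    = 3.2652 − 1.645 = 1.6202 → 1.62
Power = Φ(1.62) = 0.947.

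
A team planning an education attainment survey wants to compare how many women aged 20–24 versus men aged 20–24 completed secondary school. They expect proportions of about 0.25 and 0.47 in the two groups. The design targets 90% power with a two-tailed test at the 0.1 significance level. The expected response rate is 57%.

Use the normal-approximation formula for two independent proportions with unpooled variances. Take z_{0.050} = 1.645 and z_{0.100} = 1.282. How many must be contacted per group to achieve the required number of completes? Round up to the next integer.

n = 136 per group

n = (z_{α/2} + z_β)² · [p₁(1−p₁) + p₂(1−p₂)] / (p₁ − p₂)²
  = (1.645 + 1.282)² · (0.25·0.75 + 0.47·0.53) / (-0.22)²
  = (2.927)² · (0.1875 + 0.2491) / 0.0484
  = 8.5673 · 0.4366 / 0.0484
  = 77.28
Adjust for 57% response: 77.28 / 0.57 = 135.58.
Round up → n = 136 per group.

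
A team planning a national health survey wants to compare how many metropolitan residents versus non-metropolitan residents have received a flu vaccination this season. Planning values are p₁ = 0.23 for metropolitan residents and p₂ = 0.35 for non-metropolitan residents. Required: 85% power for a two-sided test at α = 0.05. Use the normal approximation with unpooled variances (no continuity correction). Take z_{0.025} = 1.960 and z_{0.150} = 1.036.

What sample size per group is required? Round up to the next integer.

n = 253 per group

n = (z_{α/2} + z_β)² · [p₁(1−p₁) + p₂(1−p₂)] / (p₁ − p₂)²
  = (1.960 + 1.036)² · (0.23·0.77 + 0.35·0.65) / (-0.12)²
  = (2.996)² · (0.1771 + 0.2275) / 0.0144
  = 8.9760 · 0.4046 / 0.0144
  = 252.20
Round up → n = 253 per group.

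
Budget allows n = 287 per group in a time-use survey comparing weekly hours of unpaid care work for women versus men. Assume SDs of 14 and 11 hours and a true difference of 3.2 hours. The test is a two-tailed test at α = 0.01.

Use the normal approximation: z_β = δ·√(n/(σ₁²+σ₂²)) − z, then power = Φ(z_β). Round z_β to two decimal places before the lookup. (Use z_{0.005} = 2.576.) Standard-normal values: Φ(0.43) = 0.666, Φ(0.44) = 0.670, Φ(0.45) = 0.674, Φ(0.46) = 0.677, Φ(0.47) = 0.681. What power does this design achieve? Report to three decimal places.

z_β = δ·√(n/(σ₁²+σ₂²)) − z_{α/2}
    = 3.2 · √(287/317) − 2.576
    = 3.2 · 0.95151 − 2.576
    = 3.0448 − 2.576 = 0.4688 → 0.47
Power = Φ(0.47) = 0.681.

Power ≈ 0.681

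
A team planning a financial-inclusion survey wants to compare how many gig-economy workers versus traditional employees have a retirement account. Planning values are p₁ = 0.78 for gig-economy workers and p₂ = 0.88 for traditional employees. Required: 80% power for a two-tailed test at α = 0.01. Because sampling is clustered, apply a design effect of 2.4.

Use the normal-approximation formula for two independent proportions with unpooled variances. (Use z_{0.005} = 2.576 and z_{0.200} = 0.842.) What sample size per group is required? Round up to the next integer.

n = 778 per group

n = (z_{α/2} + z_β)² · [p₁(1−p₁) + p₂(1−p₂)] / (p₁ − p₂)²
  = (2.576 + 0.842)² · (0.78·0.22 + 0.88·0.12) / (-0.10)²
  = (3.418)² · (0.1716 + 0.1056) / 0.0100
  = 11.6827 · 0.2772 / 0.0100
  = 323.85
Design effect: 2.4 × 323.85 = 777.23.
Round up → n = 778 per group.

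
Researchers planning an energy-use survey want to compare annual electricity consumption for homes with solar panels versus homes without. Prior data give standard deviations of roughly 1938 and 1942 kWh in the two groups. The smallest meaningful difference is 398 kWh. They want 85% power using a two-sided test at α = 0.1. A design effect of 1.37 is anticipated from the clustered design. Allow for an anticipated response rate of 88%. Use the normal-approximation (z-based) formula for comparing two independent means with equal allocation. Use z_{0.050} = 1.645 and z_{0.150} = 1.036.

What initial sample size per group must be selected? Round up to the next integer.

n = 532 per group

n = (z_{α/2} + z_β)² · (σ₁² + σ₂²) / δ²
  = (1.645 + 1.036)² · (1938² + 1942² = 7527208) / 398²
  = 7.1878 · 7527208 / 158404
  = 341.56
Design effect: 1.37 × 341.56 = 467.93.
Adjust for 88% response: 467.93 / 0.88 = 531.74.
Round up → n = 532 per group.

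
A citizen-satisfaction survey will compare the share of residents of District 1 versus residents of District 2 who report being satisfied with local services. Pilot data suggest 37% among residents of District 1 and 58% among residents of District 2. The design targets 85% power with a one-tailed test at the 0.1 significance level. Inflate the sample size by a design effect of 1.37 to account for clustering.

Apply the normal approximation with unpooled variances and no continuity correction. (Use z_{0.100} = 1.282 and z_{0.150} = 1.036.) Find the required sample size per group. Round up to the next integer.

n = 80 per group

n = (z_α + z_β)² · [p₁(1−p₁) + p₂(1−p₂)] / (p₁ − p₂)²
  = (1.282 + 1.036)² · (0.37·0.63 + 0.58·0.42) / (-0.21)²
  = (2.318)² · (0.2331 + 0.2436) / 0.0441
  = 5.3731 · 0.4767 / 0.0441
  = 58.08
Design effect: 1.37 × 58.08 = 79.57.
Round up → n = 80 per group.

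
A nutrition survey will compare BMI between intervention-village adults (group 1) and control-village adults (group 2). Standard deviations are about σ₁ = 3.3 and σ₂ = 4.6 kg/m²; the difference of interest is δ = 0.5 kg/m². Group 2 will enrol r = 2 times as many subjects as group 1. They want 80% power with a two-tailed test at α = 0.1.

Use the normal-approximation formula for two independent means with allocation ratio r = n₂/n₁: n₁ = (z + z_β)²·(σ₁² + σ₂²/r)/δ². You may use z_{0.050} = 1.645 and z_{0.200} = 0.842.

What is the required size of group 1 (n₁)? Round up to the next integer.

n₁ = (z_{α/2} + z_β)² · (σ₁² + σ₂²/r) / δ²
   = (1.645 + 0.842)² · (3.3² + 4.6²/2) / 0.5²
   = 6.1852 · (10.89 + 10.58) / 0.25
   = 6.1852 · 21.47 / 0.25
   = 531.18
Round up → n₁ = 532; n₂ = r·n₁ = 2 × 532 = 1064.

n₁ = 532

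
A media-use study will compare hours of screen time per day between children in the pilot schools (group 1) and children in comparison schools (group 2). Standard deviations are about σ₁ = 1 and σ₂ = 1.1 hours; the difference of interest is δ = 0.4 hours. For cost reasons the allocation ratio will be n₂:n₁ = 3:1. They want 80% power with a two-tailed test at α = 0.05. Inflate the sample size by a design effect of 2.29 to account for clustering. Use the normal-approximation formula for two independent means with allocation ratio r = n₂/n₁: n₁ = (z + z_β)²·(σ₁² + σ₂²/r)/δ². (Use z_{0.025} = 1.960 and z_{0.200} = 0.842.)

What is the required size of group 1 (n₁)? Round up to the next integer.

n₁ = 158

n₁ = (z_{α/2} + z_β)² · (σ₁² + σ₂²/r) / δ²
   = (1.960 + 0.842)² · (1² + 1.1²/3) / 0.4²
   = 7.8512 · (1 + 0.40333) / 0.16
   = 7.8512 · 1.4033 / 0.16
   = 68.86
Design effect: 2.29 × 68.86 = 157.69.
Round up → n₁ = 158; n₂ = r·n₁ = 3 × 158 = 474.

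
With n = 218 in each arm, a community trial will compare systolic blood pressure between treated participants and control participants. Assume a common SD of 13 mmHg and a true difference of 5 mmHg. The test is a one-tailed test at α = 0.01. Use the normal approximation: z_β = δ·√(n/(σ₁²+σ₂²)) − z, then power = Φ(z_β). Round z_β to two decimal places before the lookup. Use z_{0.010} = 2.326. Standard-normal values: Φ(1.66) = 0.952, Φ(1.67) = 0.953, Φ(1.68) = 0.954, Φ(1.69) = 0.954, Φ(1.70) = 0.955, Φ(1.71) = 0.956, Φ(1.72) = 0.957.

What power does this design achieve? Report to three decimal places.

z_β = δ·√(n/(σ₁²+σ₂²)) − z_α
    = 5 · √(218/338) − 2.326
    = 5 · 0.80310 − 2.326
    = 4.0155 − 2.326 = 1.6895 → 1.69
Power = Φ(1.69) = 0.954.

Power ≈ 0.954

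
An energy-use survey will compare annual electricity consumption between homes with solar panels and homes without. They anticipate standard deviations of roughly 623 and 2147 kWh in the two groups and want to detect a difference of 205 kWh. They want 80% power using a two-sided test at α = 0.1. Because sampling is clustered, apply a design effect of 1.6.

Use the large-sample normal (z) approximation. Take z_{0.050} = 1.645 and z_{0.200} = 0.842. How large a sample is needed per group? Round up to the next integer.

n = (z_{α/2} + z_β)² · (σ₁² + σ₂²) / δ²
  = (1.645 + 0.842)² · (623² + 2147² = 4997738) / 205²
  = 6.1852 · 4997738 / 42025
  = 735.56
Design effect: 1.6 × 735.56 = 1176.89.
Round up → n = 1177 per group.

n = 1177 per group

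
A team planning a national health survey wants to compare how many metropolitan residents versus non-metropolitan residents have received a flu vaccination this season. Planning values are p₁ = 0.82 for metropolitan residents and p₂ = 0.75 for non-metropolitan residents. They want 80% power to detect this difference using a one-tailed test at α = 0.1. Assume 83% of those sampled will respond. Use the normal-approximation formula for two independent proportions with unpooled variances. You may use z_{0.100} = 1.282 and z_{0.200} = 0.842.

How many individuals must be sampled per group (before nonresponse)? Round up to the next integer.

n = 372 per group

n = (z_α + z_β)² · [p₁(1−p₁) + p₂(1−p₂)] / (p₁ − p₂)²
  = (1.282 + 0.842)² · (0.82·0.18 + 0.75·0.25) / (0.07)²
  = (2.124)² · (0.1476 + 0.1875) / 0.0049
  = 4.5114 · 0.3351 / 0.0049
  = 308.52
Adjust for 83% response: 308.52 / 0.83 = 371.71.
Round up → n = 372 per group.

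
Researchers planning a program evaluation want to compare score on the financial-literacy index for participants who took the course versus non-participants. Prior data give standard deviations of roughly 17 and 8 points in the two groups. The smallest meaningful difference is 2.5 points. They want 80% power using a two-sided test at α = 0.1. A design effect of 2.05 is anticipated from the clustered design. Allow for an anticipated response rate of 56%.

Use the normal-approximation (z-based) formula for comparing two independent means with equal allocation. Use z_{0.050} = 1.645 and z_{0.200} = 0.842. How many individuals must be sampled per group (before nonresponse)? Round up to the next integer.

n = (z_{α/2} + z_β)² · (σ₁² + σ₂²) / δ²
  = (1.645 + 0.842)² · (17² + 8² = 353) / 2.5²
  = 6.1852 · 353 / 6.25
  = 349.34
Design effect: 2.05 × 349.34 = 716.14.
Adjust for 56% response: 716.14 / 0.56 = 1278.83.
Round up → n = 1279 per group.

n = 1279 per group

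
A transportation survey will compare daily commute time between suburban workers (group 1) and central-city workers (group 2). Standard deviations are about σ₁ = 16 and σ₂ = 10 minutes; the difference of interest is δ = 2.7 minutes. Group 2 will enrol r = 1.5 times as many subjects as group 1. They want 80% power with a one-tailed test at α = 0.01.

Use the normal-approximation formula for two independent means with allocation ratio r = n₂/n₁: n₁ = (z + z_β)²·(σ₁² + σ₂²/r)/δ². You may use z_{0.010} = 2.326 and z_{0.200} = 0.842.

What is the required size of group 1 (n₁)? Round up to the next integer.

n₁ = 445

n₁ = (z_α + z_β)² · (σ₁² + σ₂²/r) / δ²
   = (2.326 + 0.842)² · (16² + 10²/1.5) / 2.7²
   = 10.0362 · (256 + 66.6667) / 7.29
   = 10.0362 · 322.6667 / 7.29
   = 444.22
Round up → n₁ = 445; n₂ = r·n₁ = 1.5 × 445 = 668.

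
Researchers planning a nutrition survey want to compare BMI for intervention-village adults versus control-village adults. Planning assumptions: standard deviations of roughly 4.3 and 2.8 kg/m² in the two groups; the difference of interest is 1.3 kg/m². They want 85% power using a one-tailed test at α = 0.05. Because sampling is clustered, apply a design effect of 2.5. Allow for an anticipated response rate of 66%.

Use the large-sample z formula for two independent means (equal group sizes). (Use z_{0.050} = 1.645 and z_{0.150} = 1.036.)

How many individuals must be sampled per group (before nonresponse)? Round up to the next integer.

n = (z_α + z_β)² · (σ₁² + σ₂²) / δ²
  = (1.645 + 1.036)² · (4.3² + 2.8² = 26.33) / 1.3²
  = 7.1878 · 26.33 / 1.69
  = 111.98
Design effect: 2.5 × 111.98 = 279.96.
Adjust for 66% response: 279.96 / 0.66 = 424.18.
Round up → n = 425 per group.

n = 425 per group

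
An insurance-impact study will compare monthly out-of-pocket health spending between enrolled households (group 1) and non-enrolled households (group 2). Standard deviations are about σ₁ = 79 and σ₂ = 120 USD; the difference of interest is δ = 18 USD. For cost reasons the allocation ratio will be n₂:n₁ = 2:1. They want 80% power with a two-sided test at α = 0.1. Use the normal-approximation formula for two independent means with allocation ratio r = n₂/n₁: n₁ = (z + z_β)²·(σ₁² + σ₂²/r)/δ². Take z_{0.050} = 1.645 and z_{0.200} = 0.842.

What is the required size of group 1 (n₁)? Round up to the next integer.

n₁ = (z_{α/2} + z_β)² · (σ₁² + σ₂²/r) / δ²
   = (1.645 + 0.842)² · (79² + 120²/2) / 18²
   = 6.1852 · (6241 + 7200) / 324
   = 6.1852 · 13441 / 324
   = 256.59
Round up → n₁ = 257; n₂ = r·n₁ = 2 × 257 = 514.

n₁ = 257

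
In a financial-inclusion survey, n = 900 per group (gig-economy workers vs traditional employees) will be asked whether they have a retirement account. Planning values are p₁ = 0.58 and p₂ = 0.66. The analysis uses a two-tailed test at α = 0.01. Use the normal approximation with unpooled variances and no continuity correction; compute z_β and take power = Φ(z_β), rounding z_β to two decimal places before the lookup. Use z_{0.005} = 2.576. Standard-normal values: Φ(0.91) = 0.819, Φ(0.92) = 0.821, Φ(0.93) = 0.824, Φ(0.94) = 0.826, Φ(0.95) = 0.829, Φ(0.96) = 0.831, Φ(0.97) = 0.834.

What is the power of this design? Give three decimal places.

z_β = |p₁−p₂|·√(n/[p₁q₁+p₂q₂]) − z_{α/2}
    = 0.08 · √(900/0.4680) − 2.576
    = 0.08 · 43.8529 − 2.576
    = 3.5082 − 2.576 = 0.9322 → 0.93
Power = Φ(0.93) = 0.824.

Power ≈ 0.824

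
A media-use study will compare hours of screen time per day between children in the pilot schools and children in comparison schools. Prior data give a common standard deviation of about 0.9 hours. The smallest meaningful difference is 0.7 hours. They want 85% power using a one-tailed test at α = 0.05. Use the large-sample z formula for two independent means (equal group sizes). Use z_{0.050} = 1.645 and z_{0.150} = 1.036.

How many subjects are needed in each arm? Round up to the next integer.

n = (z_α + z_β)² · (σ₁² + σ₂²) / δ²
  = (1.645 + 1.036)² · (2·0.9² = 1.62) / 0.7²
  = 7.1878 · 1.62 / 0.49
  = 23.76
Round up → n = 24 per group.

n = 24 per group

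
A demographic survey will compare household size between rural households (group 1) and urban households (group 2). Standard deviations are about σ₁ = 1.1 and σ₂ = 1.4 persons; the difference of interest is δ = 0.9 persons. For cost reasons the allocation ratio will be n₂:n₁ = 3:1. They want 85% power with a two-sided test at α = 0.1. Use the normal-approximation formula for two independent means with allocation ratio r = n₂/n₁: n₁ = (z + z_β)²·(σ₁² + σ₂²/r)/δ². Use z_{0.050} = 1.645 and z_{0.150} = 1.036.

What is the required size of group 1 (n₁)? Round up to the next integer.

n₁ = (z_{α/2} + z_β)² · (σ₁² + σ₂²/r) / δ²
   = (1.645 + 1.036)² · (1.1² + 1.4²/3) / 0.9²
   = 7.1878 · (1.21 + 0.65333) / 0.81
   = 7.1878 · 1.8633 / 0.81
   = 16.53
Round up → n₁ = 17; n₂ = r·n₁ = 3 × 17 = 51.

n₁ = 17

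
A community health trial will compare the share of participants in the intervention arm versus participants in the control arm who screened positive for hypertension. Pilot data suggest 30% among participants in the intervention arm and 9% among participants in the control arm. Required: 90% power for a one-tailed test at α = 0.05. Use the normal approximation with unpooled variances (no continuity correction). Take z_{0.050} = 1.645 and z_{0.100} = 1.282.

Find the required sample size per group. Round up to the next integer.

n = 57 per group

n = (z_α + z_β)² · [p₁(1−p₁) + p₂(1−p₂)] / (p₁ − p₂)²
  = (1.645 + 1.282)² · (0.30·0.70 + 0.09·0.91) / (0.21)²
  = (2.927)² · (0.2100 + 0.0819) / 0.0441
  = 8.5673 · 0.2919 / 0.0441
  = 56.71
Round up → n = 57 per group.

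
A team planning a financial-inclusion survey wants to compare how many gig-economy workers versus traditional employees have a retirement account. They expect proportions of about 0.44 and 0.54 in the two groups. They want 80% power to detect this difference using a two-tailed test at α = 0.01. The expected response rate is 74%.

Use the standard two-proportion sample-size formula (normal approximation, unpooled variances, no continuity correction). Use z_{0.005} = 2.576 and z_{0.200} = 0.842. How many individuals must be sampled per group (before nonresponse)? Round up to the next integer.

n = 782 per group

n = (z_{α/2} + z_β)² · [p₁(1−p₁) + p₂(1−p₂)] / (p₁ − p₂)²
  = (2.576 + 0.842)² · (0.44·0.56 + 0.54·0.46) / (-0.10)²
  = (3.418)² · (0.2464 + 0.2484) / 0.0100
  = 11.6827 · 0.4948 / 0.0100
  = 578.06
Adjust for 74% response: 578.06 / 0.74 = 781.16.
Round up → n = 782 per group.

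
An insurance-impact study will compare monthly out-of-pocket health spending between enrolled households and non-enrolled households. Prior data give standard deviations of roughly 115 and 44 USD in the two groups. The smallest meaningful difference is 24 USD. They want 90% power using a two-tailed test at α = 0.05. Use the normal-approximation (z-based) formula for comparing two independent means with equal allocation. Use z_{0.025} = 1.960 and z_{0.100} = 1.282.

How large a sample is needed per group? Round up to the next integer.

n = (z_{α/2} + z_β)² · (σ₁² + σ₂²) / δ²
  = (1.960 + 1.282)² · (115² + 44² = 15161) / 24²
  = 10.5106 · 15161 / 576
  = 276.65
Round up → n = 277 per group.

n = 277 per group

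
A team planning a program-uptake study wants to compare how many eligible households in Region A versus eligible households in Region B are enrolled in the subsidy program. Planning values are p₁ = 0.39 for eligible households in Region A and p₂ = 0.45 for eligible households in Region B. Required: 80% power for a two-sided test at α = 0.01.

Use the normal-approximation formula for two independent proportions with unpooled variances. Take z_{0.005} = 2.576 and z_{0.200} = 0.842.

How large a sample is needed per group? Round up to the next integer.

n = 1576 per group

n = (z_{α/2} + z_β)² · [p₁(1−p₁) + p₂(1−p₂)] / (p₁ − p₂)²
  = (2.576 + 0.842)² · (0.39·0.61 + 0.45·0.55) / (-0.06)²
  = (3.418)² · (0.2379 + 0.2475) / 0.0036
  = 11.6827 · 0.4854 / 0.0036
  = 1575.22
Round up → n = 1576 per group.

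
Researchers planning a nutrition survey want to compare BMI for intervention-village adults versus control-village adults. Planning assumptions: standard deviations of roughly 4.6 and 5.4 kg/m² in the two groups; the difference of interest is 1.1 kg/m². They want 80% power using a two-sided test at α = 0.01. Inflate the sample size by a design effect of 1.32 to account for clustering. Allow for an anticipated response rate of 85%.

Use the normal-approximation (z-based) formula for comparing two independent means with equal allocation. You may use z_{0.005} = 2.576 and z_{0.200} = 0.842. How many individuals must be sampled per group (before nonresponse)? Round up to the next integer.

n = (z_{α/2} + z_β)² · (σ₁² + σ₂²) / δ²
  = (2.576 + 0.842)² · (4.6² + 5.4² = 50.32) / 1.1²
  = 11.6827 · 50.32 / 1.21
  = 485.85
Design effect: 1.32 × 485.85 = 641.32.
Adjust for 85% response: 641.32 / 0.85 = 754.49.
Round up → n = 755 per group.

n = 755 per group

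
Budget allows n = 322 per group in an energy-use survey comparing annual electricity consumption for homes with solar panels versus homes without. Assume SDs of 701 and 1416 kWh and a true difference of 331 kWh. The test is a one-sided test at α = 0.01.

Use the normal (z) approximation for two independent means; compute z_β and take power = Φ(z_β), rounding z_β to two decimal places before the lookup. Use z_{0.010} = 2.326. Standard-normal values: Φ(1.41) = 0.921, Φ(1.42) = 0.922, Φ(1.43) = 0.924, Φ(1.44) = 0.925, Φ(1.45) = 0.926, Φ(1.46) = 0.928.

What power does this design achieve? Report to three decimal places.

Power ≈ 0.924

z_β = δ·√(n/(σ₁²+σ₂²)) − z_α
    = 331 · √(322/2496457) − 2.326
    = 331 · 0.01136 − 2.326
    = 3.7592 − 2.326 = 1.4332 → 1.43
Power = Φ(1.43) = 0.924.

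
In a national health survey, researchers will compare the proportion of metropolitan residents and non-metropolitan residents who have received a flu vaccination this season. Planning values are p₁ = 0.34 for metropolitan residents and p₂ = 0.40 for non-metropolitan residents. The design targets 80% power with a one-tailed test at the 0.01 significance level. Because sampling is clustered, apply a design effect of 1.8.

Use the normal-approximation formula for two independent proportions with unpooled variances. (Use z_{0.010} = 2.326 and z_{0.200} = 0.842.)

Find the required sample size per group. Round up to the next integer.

n = 2331 per group

n = (z_α + z_β)² · [p₁(1−p₁) + p₂(1−p₂)] / (p₁ − p₂)²
  = (2.326 + 0.842)² · (0.34·0.66 + 0.40·0.60) / (-0.06)²
  = (3.168)² · (0.2244 + 0.2400) / 0.0036
  = 10.0362 · 0.4644 / 0.0036
  = 1294.67
Design effect: 1.8 × 1294.67 = 2330.41.
Round up → n = 2331 per group.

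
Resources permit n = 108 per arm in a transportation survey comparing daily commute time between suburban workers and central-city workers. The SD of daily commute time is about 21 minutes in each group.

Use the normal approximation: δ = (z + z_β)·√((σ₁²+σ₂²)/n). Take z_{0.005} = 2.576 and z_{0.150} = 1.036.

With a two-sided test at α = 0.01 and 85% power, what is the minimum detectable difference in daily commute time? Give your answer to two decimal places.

Minimum detectable difference ≈ 10.32 minutes

δ = (z_{α/2} + z_β) · √((σ₁²+σ₂²)/n)
  = (2.576 + 1.036) · √(882/108)
  = 3.612 · √8.1667
  = 3.612 · 2.8577
  = 10.3221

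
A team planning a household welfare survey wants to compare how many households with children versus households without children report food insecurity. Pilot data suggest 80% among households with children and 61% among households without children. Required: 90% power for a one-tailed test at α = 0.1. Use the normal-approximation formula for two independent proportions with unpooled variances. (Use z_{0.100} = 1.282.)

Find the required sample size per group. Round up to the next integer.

n = (z_α + z_β)² · [p₁(1−p₁) + p₂(1−p₂)] / (p₁ − p₂)²
  = (1.282 + 1.282)² · (0.80·0.20 + 0.61·0.39) / (0.19)²
  = (2.564)² · (0.1600 + 0.2379) / 0.0361
  = 6.5741 · 0.3979 / 0.0361
  = 72.46
Round up → n = 73 per group.

n = 73 per group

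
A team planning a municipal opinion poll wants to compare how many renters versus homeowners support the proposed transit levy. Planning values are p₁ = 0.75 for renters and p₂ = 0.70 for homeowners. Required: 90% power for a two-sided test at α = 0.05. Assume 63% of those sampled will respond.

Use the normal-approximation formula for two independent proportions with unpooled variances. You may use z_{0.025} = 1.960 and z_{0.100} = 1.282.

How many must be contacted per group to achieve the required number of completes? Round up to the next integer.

n = (z_{α/2} + z_β)² · [p₁(1−p₁) + p₂(1−p₂)] / (p₁ − p₂)²
  = (1.960 + 1.282)² · (0.75·0.25 + 0.70·0.30) / (0.05)²
  = (3.242)² · (0.1875 + 0.2100) / 0.0025
  = 10.5106 · 0.3975 / 0.0025
  = 1671.18
Adjust for 63% response: 1671.18 / 0.63 = 2652.67.
Round up → n = 2653 per group.

n = 2653 per group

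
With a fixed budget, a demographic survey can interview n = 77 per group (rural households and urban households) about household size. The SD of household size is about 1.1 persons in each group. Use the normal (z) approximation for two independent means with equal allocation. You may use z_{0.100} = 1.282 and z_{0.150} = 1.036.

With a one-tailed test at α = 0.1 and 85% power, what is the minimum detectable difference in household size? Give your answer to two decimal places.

δ = (z_α + z_β) · √((σ₁²+σ₂²)/n)
  = (1.282 + 1.036) · √(2.42/77)
  = 2.318 · √0.03143
  = 2.318 · 0.1773
  = 0.4109

Minimum detectable difference ≈ 0.41 persons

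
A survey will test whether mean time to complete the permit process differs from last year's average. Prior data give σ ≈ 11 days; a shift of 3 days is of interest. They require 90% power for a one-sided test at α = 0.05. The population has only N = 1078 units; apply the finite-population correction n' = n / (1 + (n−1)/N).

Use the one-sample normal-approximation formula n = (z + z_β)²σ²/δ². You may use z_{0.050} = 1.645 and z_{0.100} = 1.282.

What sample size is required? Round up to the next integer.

n = (z_α + z_β)² · σ² / δ²
  = (1.645 + 1.282)² · 11² / 3²
  = 8.5673 · 121 / 9
  = 115.18
Finite-population correction (N = 1078): 115.18 / (1 + (115.18 − 1)/1078) = 104.15.
Round up → n = 105.

n = 105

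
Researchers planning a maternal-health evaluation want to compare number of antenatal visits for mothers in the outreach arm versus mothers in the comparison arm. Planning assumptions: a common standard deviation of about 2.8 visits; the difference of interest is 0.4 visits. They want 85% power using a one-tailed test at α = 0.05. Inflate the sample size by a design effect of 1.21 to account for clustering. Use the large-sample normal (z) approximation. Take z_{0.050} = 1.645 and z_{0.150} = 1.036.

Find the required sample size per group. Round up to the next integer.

n = 853 per group

n = (z_α + z_β)² · (σ₁² + σ₂²) / δ²
  = (1.645 + 1.036)² · (2·2.8² = 15.68) / 0.4²
  = 7.1878 · 15.68 / 0.16
  = 704.40
Design effect: 1.21 × 704.40 = 852.32.
Round up → n = 853 per group.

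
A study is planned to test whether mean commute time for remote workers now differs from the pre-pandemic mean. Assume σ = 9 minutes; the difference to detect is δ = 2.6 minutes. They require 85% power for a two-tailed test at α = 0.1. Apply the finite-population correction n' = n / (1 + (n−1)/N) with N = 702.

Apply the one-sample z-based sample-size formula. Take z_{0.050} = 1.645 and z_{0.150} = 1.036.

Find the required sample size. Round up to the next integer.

n = (z_{α/2} + z_β)² · σ² / δ²
  = (1.645 + 1.036)² · 9² / 2.6²
  = 7.1878 · 81 / 6.76
  = 86.13
Finite-population correction (N = 702): 86.13 / (1 + (86.13 − 1)/702) = 76.81.
Round up → n = 77.

n = 77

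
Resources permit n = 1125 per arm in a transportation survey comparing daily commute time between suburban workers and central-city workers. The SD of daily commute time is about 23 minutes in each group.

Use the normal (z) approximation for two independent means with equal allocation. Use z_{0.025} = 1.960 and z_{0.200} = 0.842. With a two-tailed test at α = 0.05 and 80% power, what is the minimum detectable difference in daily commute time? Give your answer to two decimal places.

Minimum detectable difference ≈ 2.72 minutes

δ = (z_{α/2} + z_β) · √((σ₁²+σ₂²)/n)
  = (1.960 + 0.842) · √(1058/1125)
  = 2.802 · √0.94044
  = 2.802 · 0.9698
  = 2.7173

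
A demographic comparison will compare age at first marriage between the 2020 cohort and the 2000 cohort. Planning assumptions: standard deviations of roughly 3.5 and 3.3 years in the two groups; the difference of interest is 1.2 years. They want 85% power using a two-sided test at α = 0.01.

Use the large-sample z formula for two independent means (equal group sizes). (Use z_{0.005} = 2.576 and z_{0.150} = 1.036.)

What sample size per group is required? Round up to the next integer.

n = 210 per group

n = (z_{α/2} + z_β)² · (σ₁² + σ₂²) / δ²
  = (2.576 + 1.036)² · (3.5² + 3.3² = 23.14) / 1.2²
  = 13.0465 · 23.14 / 1.44
  = 209.65
Round up → n = 210 per group.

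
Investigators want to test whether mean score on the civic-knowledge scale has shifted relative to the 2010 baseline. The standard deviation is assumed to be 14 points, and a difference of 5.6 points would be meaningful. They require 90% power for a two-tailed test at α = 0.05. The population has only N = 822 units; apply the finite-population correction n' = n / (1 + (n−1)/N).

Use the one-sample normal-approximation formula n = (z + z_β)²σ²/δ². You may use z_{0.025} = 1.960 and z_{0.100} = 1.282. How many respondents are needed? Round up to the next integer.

n = 61

n = (z_{α/2} + z_β)² · σ² / δ²
  = (1.960 + 1.282)² · 14² / 5.6²
  = 10.5106 · 196 / 31.36
  = 65.69
Finite-population correction (N = 822): 65.69 / (1 + (65.69 − 1)/822) = 60.90.
Round up → n = 61.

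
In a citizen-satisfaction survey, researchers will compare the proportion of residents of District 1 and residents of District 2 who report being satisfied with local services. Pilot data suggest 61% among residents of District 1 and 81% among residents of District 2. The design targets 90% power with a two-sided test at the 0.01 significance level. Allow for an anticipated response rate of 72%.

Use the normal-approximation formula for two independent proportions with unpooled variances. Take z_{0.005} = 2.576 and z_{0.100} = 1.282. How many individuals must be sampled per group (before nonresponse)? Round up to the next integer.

n = 203 per group

n = (z_{α/2} + z_β)² · [p₁(1−p₁) + p₂(1−p₂)] / (p₁ − p₂)²
  = (2.576 + 1.282)² · (0.61·0.39 + 0.81·0.19) / (-0.20)²
  = (3.858)² · (0.2379 + 0.1539) / 0.0400
  = 14.8842 · 0.3918 / 0.0400
  = 145.79
Adjust for 72% response: 145.79 / 0.72 = 202.49.
Round up → n = 203 per group.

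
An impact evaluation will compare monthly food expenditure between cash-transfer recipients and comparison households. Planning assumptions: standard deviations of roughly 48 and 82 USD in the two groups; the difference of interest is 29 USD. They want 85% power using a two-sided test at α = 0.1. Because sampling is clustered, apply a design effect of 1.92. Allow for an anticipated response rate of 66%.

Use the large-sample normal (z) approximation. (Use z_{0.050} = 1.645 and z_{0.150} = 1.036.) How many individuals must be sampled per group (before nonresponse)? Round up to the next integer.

n = 225 per group

n = (z_{α/2} + z_β)² · (σ₁² + σ₂²) / δ²
  = (1.645 + 1.036)² · (48² + 82² = 9028) / 29²
  = 7.1878 · 9028 / 841
  = 77.16
Design effect: 1.92 × 77.16 = 148.15.
Adjust for 66% response: 148.15 / 0.66 = 224.46.
Round up → n = 225 per group.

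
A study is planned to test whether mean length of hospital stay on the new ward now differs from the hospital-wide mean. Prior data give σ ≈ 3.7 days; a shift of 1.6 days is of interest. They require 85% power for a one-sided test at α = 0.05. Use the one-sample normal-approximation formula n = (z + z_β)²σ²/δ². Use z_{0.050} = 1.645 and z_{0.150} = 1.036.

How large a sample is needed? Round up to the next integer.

n = (z_α + z_β)² · σ² / δ²
  = (1.645 + 1.036)² · 3.7² / 1.6²
  = 7.1878 · 13.69 / 2.56
  = 38.44
Round up → n = 39.

n = 39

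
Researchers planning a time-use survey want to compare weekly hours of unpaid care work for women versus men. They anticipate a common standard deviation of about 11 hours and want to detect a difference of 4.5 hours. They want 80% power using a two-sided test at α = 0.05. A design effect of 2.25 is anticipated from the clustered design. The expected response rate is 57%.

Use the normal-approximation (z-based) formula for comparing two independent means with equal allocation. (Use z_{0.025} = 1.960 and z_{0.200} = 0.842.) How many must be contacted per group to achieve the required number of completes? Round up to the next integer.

n = (z_{α/2} + z_β)² · (σ₁² + σ₂²) / δ²
  = (1.960 + 0.842)² · (2·11² = 242) / 4.5²
  = 7.8512 · 242 / 20.25
  = 93.83
Design effect: 2.25 × 93.83 = 211.11.
Adjust for 57% response: 211.11 / 0.57 = 370.37.
Round up → n = 371 per group.

n = 371 per group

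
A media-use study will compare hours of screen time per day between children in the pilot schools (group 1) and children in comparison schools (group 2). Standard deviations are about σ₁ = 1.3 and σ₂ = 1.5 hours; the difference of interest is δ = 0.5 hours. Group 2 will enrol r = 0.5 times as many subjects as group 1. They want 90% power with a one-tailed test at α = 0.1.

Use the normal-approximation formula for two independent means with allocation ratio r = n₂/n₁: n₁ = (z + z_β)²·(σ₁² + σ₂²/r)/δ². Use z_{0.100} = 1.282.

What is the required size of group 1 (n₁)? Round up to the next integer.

n₁ = 163

n₁ = (z_α + z_β)² · (σ₁² + σ₂²/r) / δ²
   = (1.282 + 1.282)² · (1.3² + 1.5²/0.5) / 0.5²
   = 6.5741 · (1.69 + 4.5) / 0.25
   = 6.5741 · 6.19 / 0.25
   = 162.77
Round up → n₁ = 163; n₂ = r·n₁ = 0.5 × 163 = 82.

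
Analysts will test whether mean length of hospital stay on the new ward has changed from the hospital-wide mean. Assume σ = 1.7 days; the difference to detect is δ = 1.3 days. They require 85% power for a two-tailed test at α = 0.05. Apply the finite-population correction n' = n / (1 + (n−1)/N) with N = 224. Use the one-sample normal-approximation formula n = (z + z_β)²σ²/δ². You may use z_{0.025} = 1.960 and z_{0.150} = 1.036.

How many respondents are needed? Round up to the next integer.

n = (z_{α/2} + z_β)² · σ² / δ²
  = (1.960 + 1.036)² · 1.7² / 1.3²
  = 8.9760 · 2.89 / 1.69
  = 15.35
Finite-population correction (N = 224): 15.35 / (1 + (15.35 − 1)/224) = 14.43.
Round up → n = 15.

n = 15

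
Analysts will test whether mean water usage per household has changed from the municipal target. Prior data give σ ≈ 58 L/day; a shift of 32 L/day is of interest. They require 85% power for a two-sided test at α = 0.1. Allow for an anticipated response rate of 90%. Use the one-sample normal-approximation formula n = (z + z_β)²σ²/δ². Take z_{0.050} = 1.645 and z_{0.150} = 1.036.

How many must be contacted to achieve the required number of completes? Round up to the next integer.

n = 27

n = (z_{α/2} + z_β)² · σ² / δ²
  = (1.645 + 1.036)² · 58² / 32²
  = 7.1878 · 3364 / 1024
  = 23.61
Adjust for 90% response: 23.61 / 0.90 = 26.24.
Round up → n = 27.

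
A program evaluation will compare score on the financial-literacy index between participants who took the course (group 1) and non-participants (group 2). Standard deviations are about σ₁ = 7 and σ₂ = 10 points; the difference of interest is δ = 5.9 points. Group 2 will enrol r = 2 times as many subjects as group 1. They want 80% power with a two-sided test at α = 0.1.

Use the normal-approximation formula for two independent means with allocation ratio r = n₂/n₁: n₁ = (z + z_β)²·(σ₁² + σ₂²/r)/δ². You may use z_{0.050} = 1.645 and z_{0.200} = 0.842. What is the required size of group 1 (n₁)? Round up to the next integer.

n₁ = (z_{α/2} + z_β)² · (σ₁² + σ₂²/r) / δ²
   = (1.645 + 0.842)² · (7² + 10²/2) / 5.9²
   = 6.1852 · (49 + 50) / 34.81
   = 6.1852 · 99 / 34.81
   = 17.59
Round up → n₁ = 18; n₂ = r·n₁ = 2 × 18 = 36.

n₁ = 18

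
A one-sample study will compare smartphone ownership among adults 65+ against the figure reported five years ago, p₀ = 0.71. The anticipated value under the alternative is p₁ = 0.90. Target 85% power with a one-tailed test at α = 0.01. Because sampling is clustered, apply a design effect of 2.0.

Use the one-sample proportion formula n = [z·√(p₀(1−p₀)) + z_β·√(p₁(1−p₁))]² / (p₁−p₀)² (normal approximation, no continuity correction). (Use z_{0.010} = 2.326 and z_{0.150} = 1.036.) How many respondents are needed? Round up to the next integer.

n = [z_α·√(p₀q₀) + z_β·√(p₁q₁)]² / (p₁ − p₀)²
  = [2.326·√(0.71·0.29) + 1.036·√(0.90·0.10)]² / (0.19)²
  = [2.326·0.4538 + 1.036·0.3000]² / 0.0361
  = [1.3663]² / 0.0361
  = 51.71
Design effect: 2.0 × 51.71 = 103.41.
Round up → n = 104.

n = 104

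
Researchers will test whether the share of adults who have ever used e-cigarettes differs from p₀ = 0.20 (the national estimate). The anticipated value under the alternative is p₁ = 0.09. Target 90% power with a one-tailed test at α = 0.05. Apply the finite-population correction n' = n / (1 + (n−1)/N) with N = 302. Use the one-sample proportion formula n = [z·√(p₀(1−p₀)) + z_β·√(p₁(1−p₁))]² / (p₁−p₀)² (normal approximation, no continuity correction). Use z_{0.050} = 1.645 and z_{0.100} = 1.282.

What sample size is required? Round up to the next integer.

n = 68

n = [z_α·√(p₀q₀) + z_β·√(p₁q₁)]² / (p₁ − p₀)²
  = [1.645·√(0.20·0.80) + 1.282·√(0.09·0.91)]² / (-0.11)²
  = [1.645·0.4000 + 1.282·0.2862]² / 0.0121
  = [1.0249]² / 0.0121
  = 86.81
Finite-population correction (N = 302): 86.81 / (1 + (86.81 − 1)/302) = 67.60.
Round up → n = 68.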